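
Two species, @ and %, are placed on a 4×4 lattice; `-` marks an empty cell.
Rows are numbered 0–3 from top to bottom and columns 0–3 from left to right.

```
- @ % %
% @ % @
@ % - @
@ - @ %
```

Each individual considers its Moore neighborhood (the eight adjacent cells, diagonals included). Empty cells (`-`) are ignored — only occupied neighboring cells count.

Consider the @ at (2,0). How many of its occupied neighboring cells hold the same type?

Occupied neighbors of (2,0): (1,0)=%, (1,1)=@, (2,1)=%, (3,0)=@.
Same type (@): 2 of 4.

2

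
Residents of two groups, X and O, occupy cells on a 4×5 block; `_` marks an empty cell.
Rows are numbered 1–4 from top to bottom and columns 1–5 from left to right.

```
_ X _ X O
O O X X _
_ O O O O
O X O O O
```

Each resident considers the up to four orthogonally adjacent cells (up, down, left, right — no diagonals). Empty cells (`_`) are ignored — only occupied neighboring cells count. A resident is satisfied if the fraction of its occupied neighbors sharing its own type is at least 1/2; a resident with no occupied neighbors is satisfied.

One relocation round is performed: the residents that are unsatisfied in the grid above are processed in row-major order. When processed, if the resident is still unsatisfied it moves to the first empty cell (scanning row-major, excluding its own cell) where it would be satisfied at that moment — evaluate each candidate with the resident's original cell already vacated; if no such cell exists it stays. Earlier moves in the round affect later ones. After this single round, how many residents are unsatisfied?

0

Initially unsatisfied (in order): (1,2), (1,5), (2,3), (4,1), (4,2).
  (1,2) → (1,3).
  (1,5) → (1,1).
  (2,3): now satisfied by earlier moves; stays.
  (4,1) → (1,2).
  (4,2) → (1,5).
Resulting grid:
O O X X X
O O X X _
_ O O O O
_ _ O O O
All satisfied now.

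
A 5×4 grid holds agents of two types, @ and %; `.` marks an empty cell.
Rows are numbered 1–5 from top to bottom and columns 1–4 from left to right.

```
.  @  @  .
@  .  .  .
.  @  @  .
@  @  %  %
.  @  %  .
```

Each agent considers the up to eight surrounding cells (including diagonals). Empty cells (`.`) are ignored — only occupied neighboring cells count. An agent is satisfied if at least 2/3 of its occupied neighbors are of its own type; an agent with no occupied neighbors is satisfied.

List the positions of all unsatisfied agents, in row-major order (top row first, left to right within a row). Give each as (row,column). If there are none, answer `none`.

(3,3), (4,3), (5,2), (5,3)

Row 1: (1,2)@ 2/2 ok · (1,3)@ 1/1 ok
Row 2: (2,1)@ 2/2 ok
Row 3: (3,2)@ 4/5 ok · (3,3)@ 2/4 unhappy
Row 4: (4,1)@ 3/3 ok · (4,2)@ 4/6 ok · (4,3)% 2/6 unhappy · (4,4)% 2/3 ok
Row 5: (5,2)@ 2/4 unhappy · (5,3)% 2/4 unhappy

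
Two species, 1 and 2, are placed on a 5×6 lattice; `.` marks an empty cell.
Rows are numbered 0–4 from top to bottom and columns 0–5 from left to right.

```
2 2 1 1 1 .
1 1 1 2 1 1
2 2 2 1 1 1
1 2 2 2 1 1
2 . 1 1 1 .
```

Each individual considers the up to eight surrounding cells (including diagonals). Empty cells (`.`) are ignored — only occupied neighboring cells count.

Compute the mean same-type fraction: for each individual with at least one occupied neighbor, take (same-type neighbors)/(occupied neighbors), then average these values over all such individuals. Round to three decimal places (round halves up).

0.556

Row 0: (0,0)2 1/3 · (0,1)2 1/5 · (0,2)1 3/5 · (0,3)1 4/5 · (0,4)1 3/4
Row 1: (1,0)1 1/5 · (1,1)1 3/8 · (1,2)1 4/8 · (1,3)2 1/8 · (1,4)1 6/7 · (1,5)1 4/4
Row 2: (2,0)2 2/5 · (2,1)2 4/8 · (2,2)2 5/8 · (2,3)1 4/8 · (2,4)1 6/8 · (2,5)1 5/5
Row 3: (3,0)1 0/4 · (3,1)2 5/7 · (3,2)2 4/7 · (3,3)2 2/8 · (3,4)1 6/7 · (3,5)1 4/4
Row 4: (4,0)2 1/2 · (4,2)1 1/4 · (4,3)1 3/5 · (4,4)1 3/4
Sum over 27 individuals: 1/3 + 1/5 + 3/5 + 4/5 + 3/4 + 1/5 + 3/8 + 4/8 + 1/8 + 6/7 + 4/4 + 2/5 + 4/8 + 5/8 + 4/8 + 6/8 + 5/5 + 0/4 + 5/7 + 4/7 + 2/8 + 6/7 + 4/4 + 1/2 + 1/4 + 3/5 + 3/4 = 1801/120; mean = 1801/120 ÷ 27 = 1801/3240 = 0.555864… → 0.556.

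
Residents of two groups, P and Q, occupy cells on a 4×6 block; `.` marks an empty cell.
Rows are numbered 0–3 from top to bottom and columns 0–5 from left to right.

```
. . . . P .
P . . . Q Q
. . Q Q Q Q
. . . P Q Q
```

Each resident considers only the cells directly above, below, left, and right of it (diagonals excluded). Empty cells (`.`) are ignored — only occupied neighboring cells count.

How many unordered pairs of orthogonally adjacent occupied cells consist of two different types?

3

Scan each occupied cell's neighbors to the right and below so each pair is counted once.
From row 0: 1 unlike of 1 pairs (running 1/1).
From row 1: 0 unlike of 3 pairs (running 1/4).
From row 2: 1 unlike of 6 pairs (running 2/10).
From row 3: 1 unlike of 2 pairs (running 3/12).
Total adjacent occupied pairs: 12; unlike-type pairs: 3.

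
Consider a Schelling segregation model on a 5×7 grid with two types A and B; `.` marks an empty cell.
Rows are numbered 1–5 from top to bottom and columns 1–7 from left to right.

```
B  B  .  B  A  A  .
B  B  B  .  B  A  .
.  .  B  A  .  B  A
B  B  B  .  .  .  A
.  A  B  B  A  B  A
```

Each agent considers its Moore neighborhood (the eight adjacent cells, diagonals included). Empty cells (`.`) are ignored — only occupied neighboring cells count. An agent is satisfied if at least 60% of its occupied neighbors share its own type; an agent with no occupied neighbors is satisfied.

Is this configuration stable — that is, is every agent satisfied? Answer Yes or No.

(1,1)B 3/3 ✓
(1,2)B 4/4 ✓
(1,4)B 2/3 ✓
(1,5)A 2/4 ✗
(1,6)A 2/3 ✓
(2,1)B 3/3 ✓
(2,2)B 5/5 ✓
(2,3)B 4/5 ✓
(2,5)B 2/6 ✗
(2,6)A 3/5 ✓
(3,3)B 4/5 ✓
(3,4)A 0/4 ✗
(3,6)B 1/4 ✗
(3,7)A 2/3 ✓
(4,1)B 1/2 ✗
(4,2)B 4/5 ✓
(4,3)B 4/6 ✓
(4,7)A 2/4 ✗
(5,2)A 0/4 ✗
(5,3)B 3/4 ✓
(5,4)B 2/3 ✓
(5,5)A 0/2 ✗
(5,6)B 0/3 ✗
(5,7)A 1/2 ✗
For instance (1,5) has only 2/4 same-type neighbors, below 3/5.

No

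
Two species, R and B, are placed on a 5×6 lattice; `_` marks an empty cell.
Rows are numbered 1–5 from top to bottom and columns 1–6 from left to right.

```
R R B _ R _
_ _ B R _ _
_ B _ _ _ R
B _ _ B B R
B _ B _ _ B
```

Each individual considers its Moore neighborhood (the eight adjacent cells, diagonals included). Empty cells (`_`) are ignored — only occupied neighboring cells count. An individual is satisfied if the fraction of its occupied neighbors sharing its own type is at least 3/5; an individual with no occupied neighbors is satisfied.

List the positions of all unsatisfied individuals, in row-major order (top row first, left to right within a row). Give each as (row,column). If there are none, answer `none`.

Row 1: (1,1)R 1/1 ✓ · (1,2)R 1/3 ✗ · (1,3)B 1/3 ✗ · (1,5)R 1/1 ✓
Row 2: (2,3)B 2/4 ✗ · (2,4)R 1/3 ✗
Row 3: (3,2)B 2/2 ✓ · (3,6)R 1/2 ✗
Row 4: (4,1)B 2/2 ✓ · (4,4)B 2/2 ✓ · (4,5)B 2/4 ✗ · (4,6)R 1/3 ✗
Row 5: (5,1)B 1/1 ✓ · (5,3)B 1/1 ✓ · (5,6)B 1/2 ✗

(1,2), (1,3), (2,3), (2,4), (3,6), (4,5), (4,6), (5,6)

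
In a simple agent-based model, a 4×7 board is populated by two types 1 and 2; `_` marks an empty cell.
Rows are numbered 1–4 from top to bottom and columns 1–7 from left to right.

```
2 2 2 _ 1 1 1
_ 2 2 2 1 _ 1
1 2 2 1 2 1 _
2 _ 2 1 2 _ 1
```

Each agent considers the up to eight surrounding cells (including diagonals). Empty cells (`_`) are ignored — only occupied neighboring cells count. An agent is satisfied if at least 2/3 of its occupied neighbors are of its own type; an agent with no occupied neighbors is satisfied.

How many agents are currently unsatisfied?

9

(1,1)2 2/2 ✓
(1,2)2 4/4 ✓
(1,3)2 4/4 ✓
(1,5)1 2/3 ✓
(1,6)1 4/4 ✓
(1,7)1 2/2 ✓
(2,2)2 6/7 ✓
(2,3)2 6/7 ✓
(2,4)2 4/7 ✗
(2,5)1 4/6 ✓
(2,7)1 3/3 ✓
(3,1)1 0/3 ✗
(3,2)2 5/6 ✓
(3,3)2 5/7 ✓
(3,4)1 2/8 ✗
(3,5)2 2/6 ✗
(3,6)1 3/5 ✗
(4,1)2 1/2 ✗
(4,3)2 2/4 ✗
(4,4)1 1/5 ✗
(4,5)2 1/4 ✗
(4,7)1 1/1 ✓
Unsatisfied: (2,4), (3,1), (3,4), (3,5), (3,6), (4,1), (4,3), (4,4), (4,5) — 9 in total.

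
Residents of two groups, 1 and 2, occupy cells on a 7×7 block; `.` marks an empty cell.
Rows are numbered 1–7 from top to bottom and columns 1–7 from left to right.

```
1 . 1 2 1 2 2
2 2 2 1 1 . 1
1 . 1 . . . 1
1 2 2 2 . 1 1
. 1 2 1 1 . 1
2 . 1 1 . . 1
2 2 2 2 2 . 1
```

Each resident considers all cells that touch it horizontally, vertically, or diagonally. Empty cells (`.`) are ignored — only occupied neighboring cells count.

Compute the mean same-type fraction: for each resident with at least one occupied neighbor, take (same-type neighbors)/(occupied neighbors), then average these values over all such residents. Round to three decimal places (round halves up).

0.538

Row 1: (1,1)1 0/2 · (1,3)1 1/4 · (1,4)2 1/5 · (1,5)1 2/4 · (1,6)2 1/4 · (1,7)2 1/2
Row 2: (2,1)2 1/3 · (2,2)2 2/6 · (2,3)2 2/5 · (2,4)1 4/6 · (2,5)1 2/4 · (2,7)1 1/3
Row 3: (3,1)1 1/4 · (3,3)1 1/6 · (3,7)1 3/3
Row 4: (4,1)1 2/3 · (4,2)2 2/6 · (4,3)2 3/6 · (4,4)2 2/5 · (4,6)1 4/4 · (4,7)1 3/3
Row 5: (5,2)1 2/6 · (5,3)2 3/7 · (5,4)1 3/6 · (5,5)1 3/4 · (5,7)1 3/3
Row 6: (6,1)2 2/3 · (6,3)1 3/7 · (6,4)1 3/7 · (6,7)1 2/2
Row 7: (7,1)2 2/2 · (7,2)2 3/4 · (7,3)2 2/4 · (7,4)2 2/4 · (7,5)2 1/2 · (7,7)1 1/1
Sum over 36 residents: 0/2 + 1/4 + 1/5 + 2/4 + 1/4 + 1/2 + 1/3 + 2/6 + 2/5 + 4/6 + 2/4 + 1/3 + 1/4 + 1/6 + 3/3 + 2/3 + 2/6 + 3/6 + 2/5 + 4/4 + 3/3 + 2/6 + 3/7 + 3/6 + 3/4 + 3/3 + 2/3 + 3/7 + 3/7 + 2/2 + 2/2 + 3/4 + 2/4 + 2/4 + 1/2 + 1/1 = 1627/84; mean = 1627/84 ÷ 36 = 1627/3024 = 0.538029… → 0.538.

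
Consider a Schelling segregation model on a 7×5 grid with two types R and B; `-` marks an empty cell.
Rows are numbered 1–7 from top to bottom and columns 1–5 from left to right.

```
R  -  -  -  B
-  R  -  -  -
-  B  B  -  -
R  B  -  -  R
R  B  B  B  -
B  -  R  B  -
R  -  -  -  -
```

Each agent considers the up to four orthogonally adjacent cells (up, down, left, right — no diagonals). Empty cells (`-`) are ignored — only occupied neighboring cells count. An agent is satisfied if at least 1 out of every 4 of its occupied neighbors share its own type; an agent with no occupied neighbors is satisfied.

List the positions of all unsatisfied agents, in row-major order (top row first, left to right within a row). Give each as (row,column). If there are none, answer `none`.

Row 1: (1,1)R 0/0 ✓ · (1,5)B 0/0 ✓
Row 2: (2,2)R 0/1 ✗
Row 3: (3,2)B 2/3 ✓ · (3,3)B 1/1 ✓
Row 4: (4,1)R 1/2 ✓ · (4,2)B 2/3 ✓ · (4,5)R 0/0 ✓
Row 5: (5,1)R 1/3 ✓ · (5,2)B 2/3 ✓ · (5,3)B 2/3 ✓ · (5,4)B 2/2 ✓
Row 6: (6,1)B 0/2 ✗ · (6,3)R 0/2 ✗ · (6,4)B 1/2 ✓
Row 7: (7,1)R 0/1 ✗

(2,2), (6,1), (6,3), (7,1)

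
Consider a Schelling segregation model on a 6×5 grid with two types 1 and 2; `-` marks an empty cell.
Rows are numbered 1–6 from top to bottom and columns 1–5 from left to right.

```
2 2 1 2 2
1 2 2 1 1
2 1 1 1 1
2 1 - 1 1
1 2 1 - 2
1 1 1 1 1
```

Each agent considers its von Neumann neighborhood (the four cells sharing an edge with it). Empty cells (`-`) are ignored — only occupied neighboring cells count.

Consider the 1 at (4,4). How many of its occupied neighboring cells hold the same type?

2

Occupied neighbors of (4,4): (3,4)=1, (4,5)=1.
Same type (1): 2 of 2.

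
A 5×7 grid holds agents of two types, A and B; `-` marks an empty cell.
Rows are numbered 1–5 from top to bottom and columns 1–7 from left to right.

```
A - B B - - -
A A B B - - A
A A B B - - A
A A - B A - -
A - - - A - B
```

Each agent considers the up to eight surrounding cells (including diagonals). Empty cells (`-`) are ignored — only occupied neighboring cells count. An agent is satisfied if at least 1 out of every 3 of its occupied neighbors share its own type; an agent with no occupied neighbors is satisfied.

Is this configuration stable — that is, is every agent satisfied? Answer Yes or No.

Row 1: (1,1)A 2/2 satisfied · (1,3)B 3/4 satisfied · (1,4)B 3/3 satisfied
Row 2: (2,1)A 4/4 satisfied · (2,2)A 4/7 satisfied · (2,3)B 5/7 satisfied · (2,4)B 5/5 satisfied · (2,7)A 1/1 satisfied
Row 3: (3,1)A 5/5 satisfied · (3,2)A 5/7 satisfied · (3,3)B 4/7 satisfied · (3,4)B 4/5 satisfied · (3,7)A 1/1 satisfied
Row 4: (4,1)A 4/4 satisfied · (4,2)A 4/5 satisfied · (4,4)B 2/4 satisfied · (4,5)A 1/3 satisfied
Row 5: (5,1)A 2/2 satisfied · (5,5)A 1/2 satisfied · (5,7)B 0/0 satisfied
All meet the threshold, so the configuration is stable.

Yes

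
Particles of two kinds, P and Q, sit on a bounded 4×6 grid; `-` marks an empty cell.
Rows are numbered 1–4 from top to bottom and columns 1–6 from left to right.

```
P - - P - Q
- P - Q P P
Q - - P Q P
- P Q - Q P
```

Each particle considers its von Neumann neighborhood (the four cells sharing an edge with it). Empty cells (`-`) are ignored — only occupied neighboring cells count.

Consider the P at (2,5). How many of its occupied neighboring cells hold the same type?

1

Occupied neighbors of (2,5): (3,5)=Q, (2,4)=Q, (2,6)=P.
Same type (P): 1 of 3.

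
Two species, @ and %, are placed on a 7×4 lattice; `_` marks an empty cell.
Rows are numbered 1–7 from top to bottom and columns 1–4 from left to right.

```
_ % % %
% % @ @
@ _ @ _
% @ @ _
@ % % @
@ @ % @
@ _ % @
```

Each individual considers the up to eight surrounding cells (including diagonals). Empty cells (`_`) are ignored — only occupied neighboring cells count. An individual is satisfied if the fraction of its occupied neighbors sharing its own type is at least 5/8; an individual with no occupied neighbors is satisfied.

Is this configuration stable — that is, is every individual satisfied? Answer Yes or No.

(1,2)% 3/4 satisfied
(1,3)% 3/5 not
(1,4)% 1/3 not
(2,1)% 2/3 satisfied
(2,2)% 3/6 not
(2,3)@ 2/6 not
(2,4)@ 2/4 not
(3,1)@ 1/4 not
(3,3)@ 4/5 satisfied
(4,1)% 1/4 not
(4,2)@ 4/7 not
(4,3)@ 3/5 not
(5,1)@ 3/5 not
(5,2)% 3/8 not
(5,3)% 2/7 not
(5,4)@ 2/4 not
(6,1)@ 3/4 satisfied
(6,2)@ 3/7 not
(6,3)% 3/7 not
(6,4)@ 2/5 not
(7,1)@ 2/2 satisfied
(7,3)% 1/4 not
(7,4)@ 1/3 not
For instance (1,3) has only 3/5 same-type neighbors, below 5/8.

No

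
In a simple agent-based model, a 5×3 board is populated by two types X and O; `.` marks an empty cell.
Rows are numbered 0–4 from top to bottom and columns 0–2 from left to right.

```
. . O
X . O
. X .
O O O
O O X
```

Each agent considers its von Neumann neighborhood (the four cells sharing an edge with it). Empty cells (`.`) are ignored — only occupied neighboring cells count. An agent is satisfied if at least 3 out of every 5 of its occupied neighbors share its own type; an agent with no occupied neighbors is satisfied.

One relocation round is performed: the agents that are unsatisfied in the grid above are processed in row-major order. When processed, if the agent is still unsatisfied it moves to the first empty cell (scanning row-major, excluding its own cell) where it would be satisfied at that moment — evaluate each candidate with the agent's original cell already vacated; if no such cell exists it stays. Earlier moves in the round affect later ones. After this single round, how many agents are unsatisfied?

Initially unsatisfied (in order): (2,1), (3,2), (4,2).
  (2,1) → (0,0).
  (3,2) → (2,1).
  (4,2): no empty cell satisfies it; stays.
Resulting grid:
X . O
X . O
. O .
O O .
O O X
Unsatisfied now: (4,2).

1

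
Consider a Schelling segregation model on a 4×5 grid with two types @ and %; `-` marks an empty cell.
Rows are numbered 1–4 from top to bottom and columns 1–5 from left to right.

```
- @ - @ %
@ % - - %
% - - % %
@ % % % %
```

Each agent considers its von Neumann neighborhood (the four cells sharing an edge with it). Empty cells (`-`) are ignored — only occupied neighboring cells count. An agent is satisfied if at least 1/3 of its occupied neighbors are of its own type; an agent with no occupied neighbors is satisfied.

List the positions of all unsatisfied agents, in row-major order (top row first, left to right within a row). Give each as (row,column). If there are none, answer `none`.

(1,2), (1,4), (2,1), (2,2), (3,1), (4,1)

Row 1: (1,2)@ 0/1 unhappy · (1,4)@ 0/1 unhappy · (1,5)% 1/2 ok
Row 2: (2,1)@ 0/2 unhappy · (2,2)% 0/2 unhappy · (2,5)% 2/2 ok
Row 3: (3,1)% 0/2 unhappy · (3,4)% 2/2 ok · (3,5)% 3/3 ok
Row 4: (4,1)@ 0/2 unhappy · (4,2)% 1/2 ok · (4,3)% 2/2 ok · (4,4)% 3/3 ok · (4,5)% 2/2 ok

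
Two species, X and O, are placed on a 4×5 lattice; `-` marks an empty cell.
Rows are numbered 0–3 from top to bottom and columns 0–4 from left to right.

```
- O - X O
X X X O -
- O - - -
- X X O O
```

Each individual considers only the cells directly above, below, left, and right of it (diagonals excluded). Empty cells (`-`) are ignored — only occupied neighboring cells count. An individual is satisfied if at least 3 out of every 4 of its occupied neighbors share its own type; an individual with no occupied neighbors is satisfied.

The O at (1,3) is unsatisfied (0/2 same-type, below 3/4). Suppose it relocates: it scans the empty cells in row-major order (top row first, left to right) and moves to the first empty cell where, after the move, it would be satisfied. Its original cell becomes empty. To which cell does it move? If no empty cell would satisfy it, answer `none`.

Vacating (1,3). Empty cells in order:
  (0,0): 1/2 same-type → still unsatisfied.
  (0,2): 1/3 same-type → still unsatisfied.
  (1,4): 1/1 same-type → satisfied — stop here.

(1,4)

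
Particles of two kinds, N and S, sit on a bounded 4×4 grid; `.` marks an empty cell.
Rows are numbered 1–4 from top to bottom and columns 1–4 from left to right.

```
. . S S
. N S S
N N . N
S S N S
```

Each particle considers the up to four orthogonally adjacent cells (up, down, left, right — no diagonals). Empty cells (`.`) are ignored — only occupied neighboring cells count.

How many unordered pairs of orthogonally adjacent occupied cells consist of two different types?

Scan each occupied cell's neighbors to the right and below so each pair is counted once.
From row 1: 0 unlike of 3 pairs (running 0/3).
From row 2: 2 unlike of 4 pairs (running 2/7).
From row 3: 3 unlike of 4 pairs (running 5/11).
From row 4: 2 unlike of 3 pairs (running 7/14).
Total adjacent occupied pairs: 14; unlike-type pairs: 7.

7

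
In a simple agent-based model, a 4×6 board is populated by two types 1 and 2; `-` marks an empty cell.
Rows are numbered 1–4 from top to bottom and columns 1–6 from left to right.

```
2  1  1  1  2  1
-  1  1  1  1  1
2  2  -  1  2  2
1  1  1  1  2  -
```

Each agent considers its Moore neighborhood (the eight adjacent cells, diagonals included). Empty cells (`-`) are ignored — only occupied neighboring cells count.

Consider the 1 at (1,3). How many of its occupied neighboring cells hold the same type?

Occupied neighbors of (1,3): (1,2)=1, (1,4)=1, (2,2)=1, (2,3)=1, (2,4)=1.
Same type (1): 5 of 5.

5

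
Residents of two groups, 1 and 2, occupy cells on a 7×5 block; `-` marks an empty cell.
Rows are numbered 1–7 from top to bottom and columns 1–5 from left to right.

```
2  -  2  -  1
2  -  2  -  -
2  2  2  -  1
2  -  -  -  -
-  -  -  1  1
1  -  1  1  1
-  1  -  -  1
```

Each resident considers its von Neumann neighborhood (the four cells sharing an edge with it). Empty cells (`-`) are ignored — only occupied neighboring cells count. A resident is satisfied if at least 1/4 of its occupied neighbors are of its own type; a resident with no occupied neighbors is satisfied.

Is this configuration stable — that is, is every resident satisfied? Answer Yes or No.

Yes

Row 1: (1,1)2 1/1 satisfied · (1,3)2 1/1 satisfied · (1,5)1 0/0 satisfied
Row 2: (2,1)2 2/2 satisfied · (2,3)2 2/2 satisfied
Row 3: (3,1)2 3/3 satisfied · (3,2)2 2/2 satisfied · (3,3)2 2/2 satisfied · (3,5)1 0/0 satisfied
Row 4: (4,1)2 1/1 satisfied
Row 5: (5,4)1 2/2 satisfied · (5,5)1 2/2 satisfied
Row 6: (6,1)1 0/0 satisfied · (6,3)1 1/1 satisfied · (6,4)1 3/3 satisfied · (6,5)1 3/3 satisfied
Row 7: (7,2)1 0/0 satisfied · (7,5)1 1/1 satisfied
All meet the threshold, so the configuration is stable.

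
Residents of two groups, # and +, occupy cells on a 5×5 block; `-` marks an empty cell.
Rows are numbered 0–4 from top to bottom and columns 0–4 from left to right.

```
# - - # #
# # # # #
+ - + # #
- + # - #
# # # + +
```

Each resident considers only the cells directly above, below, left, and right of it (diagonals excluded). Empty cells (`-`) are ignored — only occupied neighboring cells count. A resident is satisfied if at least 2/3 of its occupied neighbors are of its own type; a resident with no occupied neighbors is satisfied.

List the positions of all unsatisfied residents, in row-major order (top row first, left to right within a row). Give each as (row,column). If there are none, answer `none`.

(2,0), (2,2), (3,1), (3,2), (3,4), (4,3), (4,4)

(0,0)# 1/1 ok
(0,3)# 2/2 ok
(0,4)# 2/2 ok
(1,0)# 2/3 ok
(1,1)# 2/2 ok
(1,2)# 2/3 ok
(1,3)# 4/4 ok
(1,4)# 3/3 ok
(2,0)+ 0/1 unhappy
(2,2)+ 0/3 unhappy
(2,3)# 2/3 ok
(2,4)# 3/3 ok
(3,1)+ 0/2 unhappy
(3,2)# 1/3 unhappy
(3,4)# 1/2 unhappy
(4,0)# 1/1 ok
(4,1)# 2/3 ok
(4,2)# 2/3 ok
(4,3)+ 1/2 unhappy
(4,4)+ 1/2 unhappy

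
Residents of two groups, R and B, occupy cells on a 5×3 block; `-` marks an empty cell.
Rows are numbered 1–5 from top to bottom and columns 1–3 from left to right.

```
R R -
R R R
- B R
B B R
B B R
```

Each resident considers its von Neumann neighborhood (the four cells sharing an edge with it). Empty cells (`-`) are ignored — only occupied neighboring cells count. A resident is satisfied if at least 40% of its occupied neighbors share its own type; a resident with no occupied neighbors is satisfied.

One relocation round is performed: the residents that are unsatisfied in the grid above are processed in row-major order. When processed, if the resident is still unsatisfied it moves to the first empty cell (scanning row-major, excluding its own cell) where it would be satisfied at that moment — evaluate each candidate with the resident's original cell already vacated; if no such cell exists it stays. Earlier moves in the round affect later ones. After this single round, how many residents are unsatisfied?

0

Initially unsatisfied (in order): (3,2).
  (3,2) → (3,1).
Resulting grid:
R R -
R R R
B - R
B B R
B B R
All satisfied now.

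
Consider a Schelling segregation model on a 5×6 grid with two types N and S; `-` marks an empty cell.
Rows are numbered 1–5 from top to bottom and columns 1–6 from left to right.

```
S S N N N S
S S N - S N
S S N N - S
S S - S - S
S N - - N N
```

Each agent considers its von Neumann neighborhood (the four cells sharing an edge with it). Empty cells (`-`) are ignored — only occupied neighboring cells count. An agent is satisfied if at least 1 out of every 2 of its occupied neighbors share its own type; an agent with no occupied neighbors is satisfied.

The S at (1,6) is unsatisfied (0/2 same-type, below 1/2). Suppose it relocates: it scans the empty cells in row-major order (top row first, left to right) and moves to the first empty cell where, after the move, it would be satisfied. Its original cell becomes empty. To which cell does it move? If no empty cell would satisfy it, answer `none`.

Vacating (1,6). Empty cells in order:
  (2,4): 1/4 same-type → still unsatisfied.
  (3,5): 2/3 same-type → satisfied — stop here.

(3,5)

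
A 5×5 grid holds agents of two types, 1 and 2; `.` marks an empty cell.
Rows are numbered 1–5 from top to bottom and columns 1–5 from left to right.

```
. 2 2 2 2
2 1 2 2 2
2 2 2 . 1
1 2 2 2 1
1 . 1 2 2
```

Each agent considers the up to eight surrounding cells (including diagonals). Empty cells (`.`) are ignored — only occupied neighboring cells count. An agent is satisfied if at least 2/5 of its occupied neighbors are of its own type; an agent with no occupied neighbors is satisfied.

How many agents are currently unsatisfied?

5

(1,2)2 3/4 satisfied
(1,3)2 4/5 satisfied
(1,4)2 5/5 satisfied
(1,5)2 3/3 satisfied
(2,1)2 3/4 satisfied
(2,2)1 0/7 not
(2,3)2 6/7 satisfied
(2,4)2 6/7 satisfied
(2,5)2 3/4 satisfied
(3,1)2 3/5 satisfied
(3,2)2 6/8 satisfied
(3,3)2 6/7 satisfied
(3,5)1 1/4 not
(4,1)1 1/4 not
(4,2)2 4/7 satisfied
(4,3)2 5/6 satisfied
(4,4)2 4/7 satisfied
(4,5)1 1/4 not
(5,1)1 1/2 satisfied
(5,3)1 0/4 not
(5,4)2 3/5 satisfied
(5,5)2 2/3 satisfied
Unsatisfied: (2,2), (3,5), (4,1), (4,5), (5,3) — 5 in total.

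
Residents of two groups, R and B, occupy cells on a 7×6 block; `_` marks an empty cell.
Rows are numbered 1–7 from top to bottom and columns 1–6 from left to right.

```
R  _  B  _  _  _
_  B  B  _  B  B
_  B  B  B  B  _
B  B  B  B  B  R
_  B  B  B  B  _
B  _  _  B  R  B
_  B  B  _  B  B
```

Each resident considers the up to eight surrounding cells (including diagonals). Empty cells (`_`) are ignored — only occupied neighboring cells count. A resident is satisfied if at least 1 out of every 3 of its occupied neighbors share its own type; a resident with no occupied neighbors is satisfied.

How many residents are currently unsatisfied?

3

(1,1)R 0/1 unhappy
(1,3)B 2/2 ok
(2,2)B 4/5 ok
(2,3)B 5/5 ok
(2,5)B 3/3 ok
(2,6)B 2/2 ok
(3,2)B 6/6 ok
(3,3)B 7/7 ok
(3,4)B 7/7 ok
(3,5)B 5/6 ok
(4,1)B 3/3 ok
(4,2)B 6/6 ok
(4,3)B 8/8 ok
(4,4)B 8/8 ok
(4,5)B 5/6 ok
(4,6)R 0/3 unhappy
(5,2)B 5/5 ok
(5,3)B 6/6 ok
(5,4)B 6/7 ok
(5,5)B 5/7 ok
(6,1)B 2/2 ok
(6,4)B 5/6 ok
(6,5)R 0/6 unhappy
(6,6)B 3/4 ok
(7,2)B 2/2 ok
(7,3)B 2/2 ok
(7,5)B 3/4 ok
(7,6)B 2/3 ok
Unsatisfied: (1,1), (4,6), (6,5) — 3 in total.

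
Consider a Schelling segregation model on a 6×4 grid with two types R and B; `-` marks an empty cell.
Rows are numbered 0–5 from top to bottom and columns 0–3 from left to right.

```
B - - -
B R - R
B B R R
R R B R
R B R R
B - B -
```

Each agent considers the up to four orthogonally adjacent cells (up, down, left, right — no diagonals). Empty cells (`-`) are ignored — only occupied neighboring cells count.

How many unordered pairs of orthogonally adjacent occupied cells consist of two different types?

Scan each occupied cell's neighbors to the right and below so each pair is counted once.
Row 0: B(0,0)–B(1,0)=  → 0/1 unlike.
Row 1: B(1,0)–R(1,1)≠ B(1,0)–B(2,0)= R(1,1)–B(2,1)≠ R(1,3)–R(2,3)=  → 2/4 unlike.
Row 2: B(2,0)–B(2,1)= B(2,0)–R(3,0)≠ B(2,1)–R(2,2)≠ B(2,1)–R(3,1)≠ R(2,2)–R(2,3)= R(2,2)–B(3,2)≠ R(2,3)–R(3,3)=  → 4/7 unlike.
Row 3: R(3,0)–R(3,1)= R(3,0)–R(4,0)= R(3,1)–B(3,2)≠ R(3,1)–B(4,1)≠ B(3,2)–R(3,3)≠ B(3,2)–R(4,2)≠ R(3,3)–R(4,3)=  → 4/7 unlike.
Row 4: R(4,0)–B(4,1)≠ R(4,0)–B(5,0)≠ B(4,1)–R(4,2)≠ R(4,2)–R(4,3)= R(4,2)–B(5,2)≠  → 4/5 unlike.
Total adjacent occupied pairs: 24; unlike-type pairs: 14.

14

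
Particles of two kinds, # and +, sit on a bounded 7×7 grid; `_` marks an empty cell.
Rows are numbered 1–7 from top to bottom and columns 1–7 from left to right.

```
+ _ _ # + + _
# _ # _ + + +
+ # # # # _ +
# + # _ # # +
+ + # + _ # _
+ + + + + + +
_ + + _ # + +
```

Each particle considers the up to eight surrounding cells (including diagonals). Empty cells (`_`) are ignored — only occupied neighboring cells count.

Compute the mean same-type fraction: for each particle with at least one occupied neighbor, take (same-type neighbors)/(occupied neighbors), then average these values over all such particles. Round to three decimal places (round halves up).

0.638

Row 1: (1,1)+ 0/1 · (1,4)# 1/3 · (1,5)+ 3/4 · (1,6)+ 4/4
Row 2: (2,1)# 1/3 · (2,3)# 4/4 · (2,5)+ 3/6 · (2,6)+ 5/6 · (2,7)+ 3/3
Row 3: (3,1)+ 1/4 · (3,2)# 5/7 · (3,3)# 4/5 · (3,4)# 5/6 · (3,5)# 3/5 · (3,7)+ 3/4
Row 4: (4,1)# 1/5 · (4,2)+ 3/8 · (4,3)# 4/7 · (4,5)# 4/5 · (4,6)# 3/5 · (4,7)+ 1/3
Row 5: (5,1)+ 4/5 · (5,2)+ 5/8 · (5,3)# 1/7 · (5,4)+ 3/6 · (5,6)# 2/6
Row 6: (6,1)+ 4/4 · (6,2)+ 6/7 · (6,3)+ 6/7 · (6,4)+ 4/6 · (6,5)+ 4/6 · (6,6)+ 4/6 · (6,7)+ 3/4
Row 7: (7,2)+ 4/4 · (7,3)+ 4/4 · (7,5)# 0/4 · (7,6)+ 4/5 · (7,7)+ 3/3
Sum over 38 particles: 0/1 + 1/3 + 3/4 + 4/4 + 1/3 + 4/4 + 3/6 + 5/6 + 3/3 + 1/4 + 5/7 + 4/5 + 5/6 + 3/5 + 3/4 + 1/5 + 3/8 + 4/7 + 4/5 + 3/5 + 1/3 + 4/5 + 5/8 + 1/7 + 3/6 + 2/6 + 4/4 + 6/7 + 6/7 + 4/6 + 4/6 + 4/6 + 3/4 + 4/4 + 4/4 + 0/4 + 4/5 + 3/3 = 1697/70; mean = 1697/70 ÷ 38 = 1697/2660 = 0.637969… → 0.638.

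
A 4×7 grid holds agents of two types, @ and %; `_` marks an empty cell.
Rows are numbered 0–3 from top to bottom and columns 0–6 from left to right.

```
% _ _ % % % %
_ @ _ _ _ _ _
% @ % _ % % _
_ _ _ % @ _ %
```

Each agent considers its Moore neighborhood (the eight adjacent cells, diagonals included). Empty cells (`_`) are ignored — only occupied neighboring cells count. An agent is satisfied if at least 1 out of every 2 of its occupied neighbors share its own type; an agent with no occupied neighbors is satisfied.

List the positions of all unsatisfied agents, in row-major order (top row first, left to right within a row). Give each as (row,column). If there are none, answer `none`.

(0,0), (1,1), (2,0), (2,1), (2,2), (3,4)

(0,0)% 0/1 ✗
(0,3)% 1/1 ✓
(0,4)% 2/2 ✓
(0,5)% 2/2 ✓
(0,6)% 1/1 ✓
(1,1)@ 1/4 ✗
(2,0)% 0/2 ✗
(2,1)@ 1/3 ✗
(2,2)% 1/3 ✗
(2,4)% 2/3 ✓
(2,5)% 2/3 ✓
(3,3)% 2/3 ✓
(3,4)@ 0/3 ✗
(3,6)% 1/1 ✓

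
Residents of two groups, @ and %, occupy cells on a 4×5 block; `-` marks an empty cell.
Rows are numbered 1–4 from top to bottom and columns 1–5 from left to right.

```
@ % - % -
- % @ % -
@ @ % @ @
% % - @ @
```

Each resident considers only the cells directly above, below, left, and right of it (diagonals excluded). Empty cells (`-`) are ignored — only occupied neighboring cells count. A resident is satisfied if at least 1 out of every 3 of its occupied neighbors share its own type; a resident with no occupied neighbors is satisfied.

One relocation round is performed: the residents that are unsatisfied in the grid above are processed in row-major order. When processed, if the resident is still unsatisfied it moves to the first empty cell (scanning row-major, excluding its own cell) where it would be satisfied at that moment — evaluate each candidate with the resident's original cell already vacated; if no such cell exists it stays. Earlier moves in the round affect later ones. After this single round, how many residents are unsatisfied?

Initially unsatisfied (in order): (1,1), (2,3), (3,2), (3,3).
  (1,1) → (1,3).
  (2,3) → (2,1).
  (3,2) → (1,1).
  (3,3) → (1,5).
Resulting grid:
@ % @ % %
@ % - % -
@ - - @ @
% % - @ @
Unsatisfied now: (1,3).

1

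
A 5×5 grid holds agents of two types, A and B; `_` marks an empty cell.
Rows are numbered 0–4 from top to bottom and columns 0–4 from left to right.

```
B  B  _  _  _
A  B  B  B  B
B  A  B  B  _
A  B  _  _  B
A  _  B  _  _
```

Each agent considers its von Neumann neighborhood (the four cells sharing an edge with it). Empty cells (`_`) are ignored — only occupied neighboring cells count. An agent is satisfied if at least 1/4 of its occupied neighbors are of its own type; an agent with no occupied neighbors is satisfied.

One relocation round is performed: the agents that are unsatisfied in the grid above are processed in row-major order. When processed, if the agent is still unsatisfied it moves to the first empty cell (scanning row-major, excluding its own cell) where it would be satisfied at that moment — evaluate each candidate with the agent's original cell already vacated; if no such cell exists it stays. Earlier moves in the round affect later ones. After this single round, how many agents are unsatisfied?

Initially unsatisfied (in order): (1,0), (2,0), (2,1), (3,1).
  (1,0) → (4,1).
  (2,0) → (0,2).
  (2,1) → (2,0).
  (3,1) → (0,3).
Resulting grid:
B B B B _
_ B B B B
A _ B B _
A _ _ _ B
A A B _ _
Unsatisfied now: (4,2).

1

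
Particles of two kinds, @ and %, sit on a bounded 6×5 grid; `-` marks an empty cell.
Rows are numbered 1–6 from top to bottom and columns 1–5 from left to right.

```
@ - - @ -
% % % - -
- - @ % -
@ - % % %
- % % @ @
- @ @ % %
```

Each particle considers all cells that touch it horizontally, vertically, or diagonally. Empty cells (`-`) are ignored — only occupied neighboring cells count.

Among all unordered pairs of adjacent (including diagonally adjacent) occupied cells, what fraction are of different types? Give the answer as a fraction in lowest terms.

24/41

Scan each occupied cell's neighbors to the right and below (and the two forward diagonals) so each pair is counted once.
From row 1: 3 unlike of 3 pairs (running 3/3).
From row 2: 2 unlike of 5 pairs (running 5/8).
From row 3: 3 unlike of 6 pairs (running 8/14).
From row 4: 6 unlike of 11 pairs (running 14/25).
From row 5: 9 unlike of 13 pairs (running 23/38).
From row 6: 1 unlike of 3 pairs (running 24/41).
Total adjacent occupied pairs: 41; unlike-type pairs: 24.
24/41 is already in lowest terms.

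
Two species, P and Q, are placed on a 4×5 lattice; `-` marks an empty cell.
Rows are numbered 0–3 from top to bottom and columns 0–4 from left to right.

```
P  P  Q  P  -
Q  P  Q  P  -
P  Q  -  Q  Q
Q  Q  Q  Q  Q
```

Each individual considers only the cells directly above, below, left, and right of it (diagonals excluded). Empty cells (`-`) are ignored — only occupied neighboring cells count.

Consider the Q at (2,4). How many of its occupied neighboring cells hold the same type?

2

Occupied neighbors of (2,4): (3,4)=Q, (2,3)=Q.
Same type (Q): 2 of 2.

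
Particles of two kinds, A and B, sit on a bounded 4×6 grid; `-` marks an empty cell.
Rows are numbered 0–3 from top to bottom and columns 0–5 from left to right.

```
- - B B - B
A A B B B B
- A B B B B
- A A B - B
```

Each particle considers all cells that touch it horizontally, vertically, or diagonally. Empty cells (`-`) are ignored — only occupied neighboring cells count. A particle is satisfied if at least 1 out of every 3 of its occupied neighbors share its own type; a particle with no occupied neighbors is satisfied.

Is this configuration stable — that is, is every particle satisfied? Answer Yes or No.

Row 0: (0,2)B 3/4 satisfied · (0,3)B 4/4 satisfied · (0,5)B 2/2 satisfied
Row 1: (1,0)A 2/2 satisfied · (1,1)A 2/5 satisfied · (1,2)B 5/7 satisfied · (1,3)B 7/7 satisfied · (1,4)B 7/7 satisfied · (1,5)B 4/4 satisfied
Row 2: (2,1)A 4/6 satisfied · (2,2)B 4/8 satisfied · (2,3)B 6/7 satisfied · (2,4)B 7/7 satisfied · (2,5)B 4/4 satisfied
Row 3: (3,1)A 2/3 satisfied · (3,2)A 2/5 satisfied · (3,3)B 3/4 satisfied · (3,5)B 2/2 satisfied
All meet the threshold, so the configuration is stable.

Yes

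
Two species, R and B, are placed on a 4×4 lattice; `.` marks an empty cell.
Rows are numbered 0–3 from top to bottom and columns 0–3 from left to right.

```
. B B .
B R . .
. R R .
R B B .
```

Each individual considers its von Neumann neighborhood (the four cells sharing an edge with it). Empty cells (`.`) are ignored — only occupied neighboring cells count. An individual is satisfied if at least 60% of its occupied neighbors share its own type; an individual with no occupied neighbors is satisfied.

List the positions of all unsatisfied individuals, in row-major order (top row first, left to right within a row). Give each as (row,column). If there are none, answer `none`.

Row 0: (0,1)B 1/2 unhappy · (0,2)B 1/1 ok
Row 1: (1,0)B 0/1 unhappy · (1,1)R 1/3 unhappy
Row 2: (2,1)R 2/3 ok · (2,2)R 1/2 unhappy
Row 3: (3,0)R 0/1 unhappy · (3,1)B 1/3 unhappy · (3,2)B 1/2 unhappy

(0,1), (1,0), (1,1), (2,2), (3,0), (3,1), (3,2)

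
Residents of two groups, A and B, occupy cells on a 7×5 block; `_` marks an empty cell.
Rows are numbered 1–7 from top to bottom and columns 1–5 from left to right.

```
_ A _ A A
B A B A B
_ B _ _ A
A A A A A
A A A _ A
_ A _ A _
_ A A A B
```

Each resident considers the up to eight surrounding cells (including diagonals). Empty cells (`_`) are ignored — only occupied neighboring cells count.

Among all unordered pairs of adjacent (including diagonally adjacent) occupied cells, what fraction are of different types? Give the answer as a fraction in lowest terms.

Scan each occupied cell's neighbors to the right and below (and the two forward diagonals) so each pair is counted once.
Row 1: A(1,2)–A(2,2)= A(1,2)–B(2,3)≠ A(1,2)–B(2,1)≠ A(1,4)–A(1,5)= A(1,4)–A(2,4)= A(1,4)–B(2,5)≠ A(1,4)–B(2,3)≠ A(1,5)–B(2,5)≠ A(1,5)–A(2,4)=  → 5/9 unlike.
Row 2: B(2,1)–A(2,2)≠ B(2,1)–B(3,2)= A(2,2)–B(2,3)≠ A(2,2)–B(3,2)≠ B(2,3)–A(2,4)≠ B(2,3)–B(3,2)= A(2,4)–B(2,5)≠ A(2,4)–A(3,5)= B(2,5)–A(3,5)≠  → 6/9 unlike.
Row 3: B(3,2)–A(4,2)≠ B(3,2)–A(4,3)≠ B(3,2)–A(4,1)≠ A(3,5)–A(4,5)= A(3,5)–A(4,4)=  → 3/5 unlike.
Row 4: A(4,1)–A(4,2)= A(4,1)–A(5,1)= A(4,1)–A(5,2)= A(4,2)–A(4,3)= A(4,2)–A(5,2)= A(4,2)–A(5,3)= A(4,2)–A(5,1)= A(4,3)–A(4,4)= A(4,3)–A(5,3)= A(4,3)–A(5,2)= A(4,4)–A(4,5)= A(4,4)–A(5,5)= A(4,4)–A(5,3)= A(4,5)–A(5,5)=  → 0/14 unlike.
Row 5: A(5,1)–A(5,2)= A(5,1)–A(6,2)= A(5,2)–A(5,3)= A(5,2)–A(6,2)= A(5,3)–A(6,4)= A(5,3)–A(6,2)= A(5,5)–A(6,4)=  → 0/7 unlike.
Row 6: A(6,2)–A(7,2)= A(6,2)–A(7,3)= A(6,4)–A(7,4)= A(6,4)–B(7,5)≠ A(6,4)–A(7,3)=  → 1/5 unlike.
Row 7: A(7,2)–A(7,3)= A(7,3)–A(7,4)= A(7,4)–B(7,5)≠  → 1/3 unlike.
Total adjacent occupied pairs: 52; unlike-type pairs: 16.
16/52 reduces to 4/13.

4/13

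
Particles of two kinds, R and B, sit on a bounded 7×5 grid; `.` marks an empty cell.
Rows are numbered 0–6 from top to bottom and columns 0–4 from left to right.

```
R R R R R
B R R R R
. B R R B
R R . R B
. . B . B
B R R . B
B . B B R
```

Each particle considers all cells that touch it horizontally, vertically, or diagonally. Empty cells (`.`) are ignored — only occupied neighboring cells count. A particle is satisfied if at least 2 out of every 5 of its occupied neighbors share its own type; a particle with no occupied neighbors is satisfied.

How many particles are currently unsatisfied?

Row 0: (0,0)R 2/3 ok · (0,1)R 4/5 ok · (0,2)R 5/5 ok · (0,3)R 5/5 ok · (0,4)R 3/3 ok
Row 1: (1,0)B 1/4 unhappy · (1,1)R 5/7 ok · (1,2)R 7/8 ok · (1,3)R 7/8 ok · (1,4)R 4/5 ok
Row 2: (2,1)B 1/6 unhappy · (2,2)R 6/7 ok · (2,3)R 5/7 ok · (2,4)B 1/5 unhappy
Row 3: (3,0)R 1/2 ok · (3,1)R 2/4 ok · (3,3)R 2/6 unhappy · (3,4)B 2/4 ok
Row 4: (4,2)B 0/4 unhappy · (4,4)B 2/3 ok
Row 5: (5,0)B 1/2 ok · (5,1)R 1/5 unhappy · (5,2)R 1/4 unhappy · (5,4)B 2/3 ok
Row 6: (6,0)B 1/2 ok · (6,2)B 1/3 unhappy · (6,3)B 2/4 ok · (6,4)R 0/2 unhappy
Unsatisfied: (1,0), (2,1), (2,4), (3,3), (4,2), (5,1), (5,2), (6,2), (6,4) — 9 in total.

9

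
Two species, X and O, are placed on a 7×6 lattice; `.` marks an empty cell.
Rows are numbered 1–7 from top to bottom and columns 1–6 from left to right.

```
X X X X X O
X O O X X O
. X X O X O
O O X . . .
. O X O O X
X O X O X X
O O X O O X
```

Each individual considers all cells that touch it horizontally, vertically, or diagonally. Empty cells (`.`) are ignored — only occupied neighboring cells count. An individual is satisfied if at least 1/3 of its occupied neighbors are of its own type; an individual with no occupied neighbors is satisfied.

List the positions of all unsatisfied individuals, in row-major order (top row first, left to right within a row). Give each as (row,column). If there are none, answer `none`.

(1,1)X 2/3 ok
(1,2)X 3/5 ok
(1,3)X 3/5 ok
(1,4)X 4/5 ok
(1,5)X 3/5 ok
(1,6)O 1/3 ok
(2,1)X 3/4 ok
(2,2)O 1/7 unhappy
(2,3)O 2/8 unhappy
(2,4)X 6/8 ok
(2,5)X 4/8 ok
(2,6)O 2/5 ok
(3,2)X 3/7 ok
(3,3)X 3/7 ok
(3,4)O 1/6 unhappy
(3,5)X 2/5 ok
(3,6)O 1/3 ok
(4,1)O 2/3 ok
(4,2)O 2/6 ok
(4,3)X 3/7 ok
(5,2)O 3/7 ok
(5,3)X 2/7 unhappy
(5,4)O 2/6 ok
(5,5)O 2/5 ok
(5,6)X 2/3 ok
(6,1)X 0/4 unhappy
(6,2)O 3/7 ok
(6,3)X 2/8 unhappy
(6,4)O 4/8 ok
(6,5)X 3/8 ok
(6,6)X 3/5 ok
(7,1)O 2/3 ok
(7,2)O 2/5 ok
(7,3)X 1/5 unhappy
(7,4)O 2/5 ok
(7,5)O 2/5 ok
(7,6)X 2/3 ok

(2,2), (2,3), (3,4), (5,3), (6,1), (6,3), (7,3)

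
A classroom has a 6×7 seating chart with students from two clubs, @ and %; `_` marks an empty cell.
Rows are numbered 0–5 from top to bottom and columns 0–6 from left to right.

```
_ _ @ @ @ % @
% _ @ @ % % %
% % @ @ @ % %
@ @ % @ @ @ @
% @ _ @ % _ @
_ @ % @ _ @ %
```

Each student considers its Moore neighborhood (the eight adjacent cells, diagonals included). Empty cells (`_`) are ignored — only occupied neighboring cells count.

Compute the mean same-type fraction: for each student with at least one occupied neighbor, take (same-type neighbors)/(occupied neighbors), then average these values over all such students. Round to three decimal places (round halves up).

(0,2)@ 3/3
(0,3)@ 4/5
(0,4)@ 2/5
(0,5)% 3/5
(0,6)@ 0/3
(1,0)% 2/2
(1,2)@ 5/6
(1,3)@ 7/8
(1,4)% 3/8
(1,5)% 5/8
(1,6)% 4/5
(2,0)% 2/4
(2,1)% 3/7
(2,2)@ 5/7
(2,3)@ 6/8
(2,4)@ 5/8
(2,5)% 4/8
(2,6)% 3/5
(3,0)@ 2/5
(3,1)@ 3/7
(3,2)% 1/7
(3,3)@ 5/7
(3,4)@ 5/7
(3,5)@ 4/7
(3,6)@ 2/4
(4,0)% 0/4
(4,1)@ 3/6
(4,3)@ 3/6
(4,4)% 0/6
(4,6)@ 3/4
(5,1)@ 1/3
(5,2)% 0/4
(5,3)@ 1/3
(5,5)@ 1/3
(5,6)% 0/2
Sum over 35 students: 3/3 + 4/5 + 2/5 + 3/5 + 0/3 + 2/2 + 5/6 + 7/8 + 3/8 + 5/8 + 4/5 + 2/4 + 3/7 + 5/7 + 6/8 + 5/8 + 4/8 + 3/5 + 2/5 + 3/7 + 1/7 + 5/7 + 5/7 + 4/7 + 2/4 + 0/4 + 3/6 + 3/6 + 0/6 + 3/4 + 1/3 + 0/4 + 1/3 + 1/3 + 0/2 = 1853/105; mean = 1853/105 ÷ 35 = 1853/3675 = 0.504217… → 0.504.

0.504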